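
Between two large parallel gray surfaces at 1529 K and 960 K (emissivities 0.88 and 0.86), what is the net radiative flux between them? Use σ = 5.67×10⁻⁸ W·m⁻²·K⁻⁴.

For two large parallel gray plates, q = σ(T₁⁴ − T₂⁴) / (1/ε₁ + 1/ε₂ − 1).
1/ε₁ + 1/ε₂ − 1 = 1/0.88 + 1/0.86 − 1 = 1.299.
T₁⁴ − T₂⁴ = 5.47×10^12 − 8.49×10^11 = 4.62×10^12 K⁴.
q = 5.67×10⁻⁸ × 4.62×10^12 / 1.299 = 2.01×10^5 W/m².

q ≈ 2.01×10^5 W/m²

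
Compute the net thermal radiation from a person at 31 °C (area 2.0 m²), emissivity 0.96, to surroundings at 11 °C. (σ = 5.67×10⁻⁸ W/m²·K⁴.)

Convert: 31 °C = 304 K; 11 °C = 284 K.
Q = εσA(T⁴ − T_s⁴). T⁴ − T_s⁴ = (304)⁴ − (284)⁴ = 8.54×10^9 − 6.51×10^9 = 2.04×10^9 K⁴.
Q = 0.96 × 5.67×10⁻⁸ × 2.00 × 2.04×10^9 = 222 W.

Q ≈ 222 W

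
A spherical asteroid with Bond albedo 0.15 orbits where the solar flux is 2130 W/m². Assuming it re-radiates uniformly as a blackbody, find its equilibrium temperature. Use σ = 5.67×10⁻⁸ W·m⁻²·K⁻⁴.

Power absorbed = (1−a)S·πR²; power emitted = 4πR²σT⁴. Equating and cancelling πR²:
T = ((1−a)S / 4σ)^(1/4) = (1810 / (4 × 5.67×10⁻⁸))^(1/4) = (7.98×10^9)^(1/4).
T = 299 K.

T ≈ 299 K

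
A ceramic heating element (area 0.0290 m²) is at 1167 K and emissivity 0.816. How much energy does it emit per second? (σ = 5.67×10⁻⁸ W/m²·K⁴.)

P ≈ 2490 W

P = εσAT⁴ = 0.816 × 5.67×10⁻⁸ × 0.0290 × (1167)⁴ = 0.816 × 5.67×10⁻⁸ × 0.0290 × 1.85×10^12.
P = 2490 W.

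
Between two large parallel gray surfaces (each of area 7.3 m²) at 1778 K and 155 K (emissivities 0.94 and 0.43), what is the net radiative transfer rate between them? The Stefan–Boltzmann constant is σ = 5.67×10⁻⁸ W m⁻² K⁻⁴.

For two large parallel gray plates, q = σ(T₁⁴ − T₂⁴) / (1/ε₁ + 1/ε₂ − 1).
1/ε₁ + 1/ε₂ − 1 = 1/0.94 + 1/0.43 − 1 = 2.389.
T₁⁴ − T₂⁴ = 9.99×10^12 − 5.77×10^8 = 9.99×10^12 K⁴.
q = 5.67×10⁻⁸ × 9.99×10^12 / 2.389 = 2.37×10^5 W/m².
Q = q·A = 2.37×10^5 × 7.3 = 1.73×10^6 W.

Q ≈ 1.73×10^6 W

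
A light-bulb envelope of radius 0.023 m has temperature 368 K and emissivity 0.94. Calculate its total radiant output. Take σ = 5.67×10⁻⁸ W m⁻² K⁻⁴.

A = 4πr² = 4π × (0.023)² = 6.65×10^-3 m².
P = εσAT⁴ = 0.94 × 5.67×10⁻⁸ × 6.65×10^-3 × (368)⁴ = 0.94 × 5.67×10⁻⁸ × 6.65×10^-3 × 1.83×10^10.
P = 6.50 W.

P ≈ 6.50 W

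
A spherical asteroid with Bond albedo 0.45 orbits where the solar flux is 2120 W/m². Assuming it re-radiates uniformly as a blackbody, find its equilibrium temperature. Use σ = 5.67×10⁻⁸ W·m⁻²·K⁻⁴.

Power absorbed = (1−a)S·πR²; power emitted = 4πR²σT⁴. Equating and cancelling πR²:
T = ((1−a)S / 4σ)^(1/4) = (1170 / (4 × 5.67×10⁻⁸))^(1/4) = (5.14×10^9)^(1/4).
T = 268 K.

T ≈ 268 K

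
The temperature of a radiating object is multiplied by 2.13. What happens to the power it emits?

factor ≈ 20.6

P ∝ T⁴, so the power scales as (2.13)⁴ = 20.6.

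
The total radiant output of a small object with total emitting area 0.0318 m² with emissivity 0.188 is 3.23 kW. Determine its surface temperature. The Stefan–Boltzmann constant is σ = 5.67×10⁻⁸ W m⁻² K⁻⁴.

T ≈ 1760 K

From P = εσAT⁴, T = (P / εσA)^(1/4) = (3230 / (0.188 × 5.67×10⁻⁸ × 0.0318))^(1/4).
T = (9.53×10^12)^(1/4) = 1760 K.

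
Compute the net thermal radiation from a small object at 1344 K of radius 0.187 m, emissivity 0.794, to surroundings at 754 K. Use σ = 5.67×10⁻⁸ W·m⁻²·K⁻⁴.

A = 4πr² = 4π × (0.187)² = 0.439 m².
Q = εσA(T⁴ − T_s⁴). T⁴ − T_s⁴ = (1344)⁴ − (754)⁴ = 3.26×10^12 − 3.23×10^11 = 2.94×10^12 K⁴.
Q = 0.794 × 5.67×10⁻⁸ × 0.439 × 2.94×10^12 = 58200 W.

Q ≈ 58200 W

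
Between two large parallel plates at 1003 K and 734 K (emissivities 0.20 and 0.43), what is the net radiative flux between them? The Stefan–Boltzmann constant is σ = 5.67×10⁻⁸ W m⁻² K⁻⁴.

q ≈ 6470 W/m²

For two large parallel gray plates, q = σ(T₁⁴ − T₂⁴) / (1/ε₁ + 1/ε₂ − 1).
1/ε₁ + 1/ε₂ − 1 = 1/0.20 + 1/0.43 − 1 = 6.326.
T₁⁴ − T₂⁴ = 1.01×10^12 − 2.90×10^11 = 7.22×10^11 K⁴.
q = 5.67×10⁻⁸ × 7.22×10^11 / 6.326 = 6470 W/m².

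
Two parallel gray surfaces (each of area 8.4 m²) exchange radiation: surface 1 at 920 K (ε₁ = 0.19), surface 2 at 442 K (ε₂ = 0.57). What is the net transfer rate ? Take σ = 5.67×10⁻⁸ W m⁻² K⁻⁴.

For two large parallel gray plates, q = σ(T₁⁴ − T₂⁴) / (1/ε₁ + 1/ε₂ − 1).
1/ε₁ + 1/ε₂ − 1 = 1/0.19 + 1/0.57 − 1 = 6.018.
T₁⁴ − T₂⁴ = 7.16×10^11 − 3.82×10^10 = 6.78×10^11 K⁴.
q = 5.67×10⁻⁸ × 6.78×10^11 / 6.018 = 6390 W/m².
Q = q·A = 6390 × 8.4 = 53700 W.

Q ≈ 53700 W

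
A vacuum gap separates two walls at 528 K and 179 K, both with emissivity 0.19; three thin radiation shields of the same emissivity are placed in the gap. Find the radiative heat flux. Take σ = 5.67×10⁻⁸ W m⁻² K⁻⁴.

Each of the 4 gaps contributes resistance (2/ε − 1) = 2/0.19 − 1 = 9.526; total = 38.11.
q = σ(T₁⁴ − T₂⁴) / 38.11 = 5.67×10⁻⁸ × 7.67×10^10 / 38.11 = 114 W/m².

q ≈ 114 W/m²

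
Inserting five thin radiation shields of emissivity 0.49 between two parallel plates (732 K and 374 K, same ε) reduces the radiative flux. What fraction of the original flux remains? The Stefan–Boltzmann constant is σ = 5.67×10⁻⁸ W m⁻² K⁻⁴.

ratio ≈ 0.167

With N identical shields there are N+1 = 6 gaps in series, each with the same radiative resistance, so the flux falls to 1/(N+1) of its unshielded value.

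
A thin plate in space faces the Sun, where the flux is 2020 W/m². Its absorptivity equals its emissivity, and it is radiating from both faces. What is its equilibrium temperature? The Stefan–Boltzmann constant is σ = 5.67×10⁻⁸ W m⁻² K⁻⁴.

T ≈ 365 K

Absorbed flux αS = emitted flux 2εσT⁴ per unit area; with α = ε this gives T = (S/2σ)^(1/4).
T = (2020 / (2 × 5.67×10⁻⁸))^(1/4) = (1.78×10^10)^(1/4).
T = 365 K.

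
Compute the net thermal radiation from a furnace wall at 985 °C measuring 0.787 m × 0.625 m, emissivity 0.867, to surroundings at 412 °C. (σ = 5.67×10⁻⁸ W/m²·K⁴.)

Q ≈ 55200 W

A = 0.787 × 0.625 = 0.492 m².
Convert: 985 °C = 1258 K; 412 °C = 685 K.
Q = εσA(T⁴ − T_s⁴). T⁴ − T_s⁴ = (1258)⁴ − (685)⁴ = 2.50×10^12 − 2.20×10^11 = 2.28×10^12 K⁴.
Q = 0.867 × 5.67×10⁻⁸ × 0.492 × 2.28×10^12 = 55200 W.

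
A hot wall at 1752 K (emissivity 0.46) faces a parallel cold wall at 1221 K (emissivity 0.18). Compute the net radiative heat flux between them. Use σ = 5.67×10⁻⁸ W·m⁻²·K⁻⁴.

For two large parallel gray plates, q = σ(T₁⁴ − T₂⁴) / (1/ε₁ + 1/ε₂ − 1).
1/ε₁ + 1/ε₂ − 1 = 1/0.46 + 1/0.18 − 1 = 6.729.
T₁⁴ − T₂⁴ = 9.42×10^12 − 2.22×10^12 = 7.20×10^12 K⁴.
q = 5.67×10⁻⁸ × 7.20×10^12 / 6.729 = 60700 W/m².

q ≈ 60700 W/m²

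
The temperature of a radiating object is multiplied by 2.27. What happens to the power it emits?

P ∝ T⁴, so the power scales as (2.27)⁴ = 26.6.

factor ≈ 26.6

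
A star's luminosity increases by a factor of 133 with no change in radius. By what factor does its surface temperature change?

factor ≈ 3.40

P ∝ T⁴ ⇒ T ∝ P^(1/4), so T scales by (133)^(1/4) = 3.40.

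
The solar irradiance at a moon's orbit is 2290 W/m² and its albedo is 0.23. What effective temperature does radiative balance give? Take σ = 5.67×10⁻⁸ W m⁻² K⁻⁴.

T ≈ 297 K

Power absorbed = (1−a)S·πR²; power emitted = 4πR²σT⁴. Equating and cancelling πR²:
T = ((1−a)S / 4σ)^(1/4) = (1760 / (4 × 5.67×10⁻⁸))^(1/4) = (7.77×10^9)^(1/4).
T = 297 K.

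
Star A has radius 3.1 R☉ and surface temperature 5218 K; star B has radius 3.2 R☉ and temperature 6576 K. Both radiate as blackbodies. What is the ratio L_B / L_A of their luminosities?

L = 4πR²σT⁴ ∝ R²T⁴, so L_B/L_A = (3.2/3.1)² × (6576/5218)⁴ = 1.07 × 2.52 = 2.69.

L_B/L_A ≈ 2.69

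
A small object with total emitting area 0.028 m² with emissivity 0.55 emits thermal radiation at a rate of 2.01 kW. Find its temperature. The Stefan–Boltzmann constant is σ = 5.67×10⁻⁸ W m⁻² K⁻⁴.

T ≈ 1230 K

From P = εσAT⁴, T = (P / εσA)^(1/4) = (2010 / (0.55 × 5.67×10⁻⁸ × 0.0280))^(1/4).
T = (2.30×10^12)^(1/4) = 1230 K.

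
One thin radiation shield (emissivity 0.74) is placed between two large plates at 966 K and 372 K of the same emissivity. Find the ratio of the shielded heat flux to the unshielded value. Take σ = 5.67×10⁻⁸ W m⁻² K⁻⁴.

With N identical shields there are N+1 = 2 gaps in series, each with the same radiative resistance, so the flux falls to 1/(N+1) of its unshielded value.

ratio ≈ 0.500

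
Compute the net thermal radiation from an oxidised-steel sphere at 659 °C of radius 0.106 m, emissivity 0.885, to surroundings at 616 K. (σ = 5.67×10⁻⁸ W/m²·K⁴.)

Q ≈ 4330 W

A = 4πr² = 4π × (0.106)² = 0.141 m².
Convert: 659 °C = 932 K.
Q = εσA(T⁴ − T_s⁴). T⁴ − T_s⁴ = (932)⁴ − (616)⁴ = 7.55×10^11 − 1.44×10^11 = 6.11×10^11 K⁴.
Q = 0.885 × 5.67×10⁻⁸ × 0.141 × 6.11×10^11 = 4330 W.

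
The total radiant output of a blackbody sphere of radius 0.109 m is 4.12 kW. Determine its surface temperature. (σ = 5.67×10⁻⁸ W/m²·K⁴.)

A = 4πr² = 4π × (0.109)² = 0.149 m².
From P = σAT⁴, T = (P / σA)^(1/4) = (4120 / (5.67×10⁻⁸ × 0.149))^(1/4).
T = (4.87×10^11)^(1/4) = 835 K.

T ≈ 835 K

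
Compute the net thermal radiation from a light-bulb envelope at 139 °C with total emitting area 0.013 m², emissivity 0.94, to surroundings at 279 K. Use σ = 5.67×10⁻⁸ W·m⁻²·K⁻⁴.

Q ≈ 15.8 W

Convert: 139 °C = 412 K.
Q = εσA(T⁴ − T_s⁴). T⁴ − T_s⁴ = (412)⁴ − (279)⁴ = 2.88×10^10 − 6.06×10^9 = 2.28×10^10 K⁴.
Q = 0.94 × 5.67×10⁻⁸ × 0.0130 × 2.28×10^10 = 15.8 W.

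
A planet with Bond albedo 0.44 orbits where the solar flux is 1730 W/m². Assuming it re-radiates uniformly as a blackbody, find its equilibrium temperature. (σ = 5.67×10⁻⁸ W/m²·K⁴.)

T ≈ 256 K

Power absorbed = (1−a)S·πR²; power emitted = 4πR²σT⁴. Equating and cancelling πR²:
T = ((1−a)S / 4σ)^(1/4) = (969 / (4 × 5.67×10⁻⁸))^(1/4) = (4.27×10^9)^(1/4).
T = 256 K.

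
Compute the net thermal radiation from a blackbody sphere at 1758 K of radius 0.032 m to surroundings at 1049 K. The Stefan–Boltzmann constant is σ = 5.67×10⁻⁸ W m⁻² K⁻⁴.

A = 4πr² = 4π × (0.032)² = 0.0129 m².
Q = σA(T⁴ − T_s⁴). T⁴ − T_s⁴ = (1758)⁴ − (1049)⁴ = 9.55×10^12 − 1.21×10^12 = 8.34×10^12 K⁴.
Q = 5.67×10⁻⁸ × 0.0129 × 8.34×10^12 = 6090 W.

Q ≈ 6090 W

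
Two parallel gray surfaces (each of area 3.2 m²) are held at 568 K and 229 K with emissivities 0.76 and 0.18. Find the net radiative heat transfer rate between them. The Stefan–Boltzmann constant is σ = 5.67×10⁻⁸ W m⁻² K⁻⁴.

Q ≈ 3130 W

For two large parallel gray plates, q = σ(T₁⁴ − T₂⁴) / (1/ε₁ + 1/ε₂ − 1).
1/ε₁ + 1/ε₂ − 1 = 1/0.76 + 1/0.18 − 1 = 5.871.
T₁⁴ − T₂⁴ = 1.04×10^11 − 2.75×10^9 = 1.01×10^11 K⁴.
q = 5.67×10⁻⁸ × 1.01×10^11 / 5.871 = 979 W/m².
Q = q·A = 979 × 3.2 = 3130 W.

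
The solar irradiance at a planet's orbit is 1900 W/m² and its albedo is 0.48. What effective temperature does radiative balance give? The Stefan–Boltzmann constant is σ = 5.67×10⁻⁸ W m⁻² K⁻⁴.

T ≈ 257 K

Power absorbed = (1−a)S·πR²; power emitted = 4πR²σT⁴. Equating and cancelling πR²:
T = ((1−a)S / 4σ)^(1/4) = (988 / (4 × 5.67×10⁻⁸))^(1/4) = (4.36×10^9)^(1/4).
T = 257 K.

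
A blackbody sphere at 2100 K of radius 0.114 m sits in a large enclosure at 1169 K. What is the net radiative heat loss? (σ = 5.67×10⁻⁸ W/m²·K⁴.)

A = 4πr² = 4π × (0.114)² = 0.163 m².
Q = σA(T⁴ − T_s⁴). T⁴ − T_s⁴ = (2100)⁴ − (1169)⁴ = 1.94×10^13 − 1.87×10^12 = 1.76×10^13 K⁴.
Q = 5.67×10⁻⁸ × 0.163 × 1.76×10^13 = 1.63×10^5 W.

Q ≈ 1.63×10^5 W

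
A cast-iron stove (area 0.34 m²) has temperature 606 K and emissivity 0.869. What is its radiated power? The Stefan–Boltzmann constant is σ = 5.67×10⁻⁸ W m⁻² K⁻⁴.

P = εσAT⁴ = 0.869 × 5.67×10⁻⁸ × 0.340 × (606)⁴ = 0.869 × 5.67×10⁻⁸ × 0.340 × 1.35×10^11.
P = 2260 W.

P ≈ 2260 W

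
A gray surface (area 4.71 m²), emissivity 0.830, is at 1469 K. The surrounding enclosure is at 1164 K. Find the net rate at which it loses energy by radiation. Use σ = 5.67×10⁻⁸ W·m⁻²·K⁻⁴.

Q ≈ 6.25×10^5 W

Q = εσA(T⁴ − T_s⁴). T⁴ − T_s⁴ = (1469)⁴ − (1164)⁴ = 4.66×10^12 − 1.84×10^12 = 2.82×10^12 K⁴.
Q = 0.830 × 5.67×10⁻⁸ × 4.71 × 2.82×10^12 = 6.25×10^5 W.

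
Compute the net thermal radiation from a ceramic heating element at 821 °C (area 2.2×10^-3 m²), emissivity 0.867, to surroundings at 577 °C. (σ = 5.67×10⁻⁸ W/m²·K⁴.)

Convert: 821 °C = 1094 K; 577 °C = 850 K.
Q = εσA(T⁴ − T_s⁴). T⁴ − T_s⁴ = (1094)⁴ − (850)⁴ = 1.43×10^12 − 5.22×10^11 = 9.10×10^11 K⁴.
Q = 0.867 × 5.67×10⁻⁸ × 2.20×10^-3 × 9.10×10^11 = 98.5 W.

Q ≈ 98.5 W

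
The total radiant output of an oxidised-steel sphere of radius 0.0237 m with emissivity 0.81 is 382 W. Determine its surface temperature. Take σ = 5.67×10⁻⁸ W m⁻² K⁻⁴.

A = 4πr² = 4π × (0.0237)² = 7.06×10^-3 m².
From P = εσAT⁴, T = (P / εσA)^(1/4) = (382 / (0.81 × 5.67×10⁻⁸ × 7.06×10^-3))^(1/4).
T = (1.18×10^12)^(1/4) = 1040 K.

T ≈ 1040 K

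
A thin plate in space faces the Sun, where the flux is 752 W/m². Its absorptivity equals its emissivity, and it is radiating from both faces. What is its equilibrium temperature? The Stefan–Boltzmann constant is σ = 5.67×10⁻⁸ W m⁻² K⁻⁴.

Absorbed flux αS = emitted flux 2εσT⁴ per unit area; with α = ε this gives T = (S/2σ)^(1/4).
T = (752 / (2 × 5.67×10⁻⁸))^(1/4) = (6.63×10^9)^(1/4).
T = 285 K.

T ≈ 285 K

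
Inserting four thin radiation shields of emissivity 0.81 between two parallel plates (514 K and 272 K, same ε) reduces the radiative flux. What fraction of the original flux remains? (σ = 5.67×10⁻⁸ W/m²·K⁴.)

ratio ≈ 0.200

With N identical shields there are N+1 = 5 gaps in series, each with the same radiative resistance, so the flux falls to 1/(N+1) of its unshielded value.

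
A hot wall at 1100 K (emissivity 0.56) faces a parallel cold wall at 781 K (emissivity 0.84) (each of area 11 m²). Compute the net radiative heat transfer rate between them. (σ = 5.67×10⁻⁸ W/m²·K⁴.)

Q ≈ 3.45×10^5 W

For two large parallel gray plates, q = σ(T₁⁴ − T₂⁴) / (1/ε₁ + 1/ε₂ − 1).
1/ε₁ + 1/ε₂ − 1 = 1/0.56 + 1/0.84 − 1 = 1.976.
T₁⁴ − T₂⁴ = 1.46×10^12 − 3.72×10^11 = 1.09×10^12 K⁴.
q = 5.67×10⁻⁸ × 1.09×10^12 / 1.976 = 31300 W/m².
Q = q·A = 31300 × 11 = 3.45×10^5 W.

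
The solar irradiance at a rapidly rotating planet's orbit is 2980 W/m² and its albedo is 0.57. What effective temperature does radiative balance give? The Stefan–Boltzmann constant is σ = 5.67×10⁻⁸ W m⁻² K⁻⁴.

T ≈ 274 K

Power absorbed = (1−a)S·πR²; power emitted = 4πR²σT⁴. Equating and cancelling πR²:
T = ((1−a)S / 4σ)^(1/4) = (1280 / (4 × 5.67×10⁻⁸))^(1/4) = (5.65×10^9)^(1/4).
T = 274 K.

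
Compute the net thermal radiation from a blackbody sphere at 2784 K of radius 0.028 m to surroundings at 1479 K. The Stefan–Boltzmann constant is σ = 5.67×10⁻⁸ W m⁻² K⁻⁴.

A = 4πr² = 4π × (0.028)² = 9.85×10^-3 m².
Q = σA(T⁴ − T_s⁴). T⁴ − T_s⁴ = (2784)⁴ − (1479)⁴ = 6.01×10^13 − 4.78×10^12 = 5.53×10^13 K⁴.
Q = 5.67×10⁻⁸ × 9.85×10^-3 × 5.53×10^13 = 30900 W.

Q ≈ 30900 W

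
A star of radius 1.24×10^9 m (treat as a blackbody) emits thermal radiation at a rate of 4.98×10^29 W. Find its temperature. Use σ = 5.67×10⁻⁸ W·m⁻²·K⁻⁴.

A = 4πr² = 4π × (1.24×10^9)² = 1.93×10^19 m².
From P = σAT⁴, T = (P / σA)^(1/4) = (4.98×10^29 / (5.67×10⁻⁸ × 1.93×10^19))^(1/4).
T = (4.55×10^17)^(1/4) = 26000 K.

T ≈ 26000 K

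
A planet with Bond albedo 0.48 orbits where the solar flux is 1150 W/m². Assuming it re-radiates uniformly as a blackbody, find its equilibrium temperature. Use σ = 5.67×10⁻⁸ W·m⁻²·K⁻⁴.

T ≈ 227 K

Power absorbed = (1−a)S·πR²; power emitted = 4πR²σT⁴. Equating and cancelling πR²:
T = ((1−a)S / 4σ)^(1/4) = (598 / (4 × 5.67×10⁻⁸))^(1/4) = (2.64×10^9)^(1/4).
T = 227 K.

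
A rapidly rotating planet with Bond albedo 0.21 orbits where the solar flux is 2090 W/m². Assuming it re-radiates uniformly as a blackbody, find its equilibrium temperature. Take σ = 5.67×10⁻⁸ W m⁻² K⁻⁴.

Power absorbed = (1−a)S·πR²; power emitted = 4πR²σT⁴. Equating and cancelling πR²:
T = ((1−a)S / 4σ)^(1/4) = (1650 / (4 × 5.67×10⁻⁸))^(1/4) = (7.28×10^9)^(1/4).
T = 292 K.

T ≈ 292 K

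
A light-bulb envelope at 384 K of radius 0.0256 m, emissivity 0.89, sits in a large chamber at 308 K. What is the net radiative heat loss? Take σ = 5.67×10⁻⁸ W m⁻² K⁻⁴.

Q ≈ 5.30 W

A = 4πr² = 4π × (0.0256)² = 8.24×10^-3 m².
Q = εσA(T⁴ − T_s⁴). T⁴ − T_s⁴ = (384)⁴ − (308)⁴ = 2.17×10^10 − 9.00×10^9 = 1.27×10^10 K⁴.
Q = 0.89 × 5.67×10⁻⁸ × 8.24×10^-3 × 1.27×10^10 = 5.30 W.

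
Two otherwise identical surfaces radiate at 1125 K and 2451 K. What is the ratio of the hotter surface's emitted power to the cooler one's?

P ∝ T⁴, so the ratio is (2451/1125)⁴ = (2.179)⁴ = 22.5.

ratio ≈ 22.5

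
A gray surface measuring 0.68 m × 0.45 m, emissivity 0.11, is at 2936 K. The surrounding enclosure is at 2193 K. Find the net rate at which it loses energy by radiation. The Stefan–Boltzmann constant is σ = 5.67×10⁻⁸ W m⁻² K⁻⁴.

Q ≈ 97700 W

A = 0.68 × 0.45 = 0.306 m².
Q = εσA(T⁴ − T_s⁴). T⁴ − T_s⁴ = (2936)⁴ − (2193)⁴ = 7.43×10^13 − 2.31×10^13 = 5.12×10^13 K⁴.
Q = 0.11 × 5.67×10⁻⁸ × 0.306 × 5.12×10^13 = 97700 W.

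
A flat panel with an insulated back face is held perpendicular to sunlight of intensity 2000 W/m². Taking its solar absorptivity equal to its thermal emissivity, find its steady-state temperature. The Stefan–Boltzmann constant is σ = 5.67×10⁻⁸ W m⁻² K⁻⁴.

Absorbed flux αS = emitted flux εσT⁴ (one radiating face); with α = ε, T = (S/σ)^(1/4).
T = (2000 / 5.67×10⁻⁸)^(1/4) = (3.53×10^10)^(1/4).
T = 433 K.

T ≈ 433 K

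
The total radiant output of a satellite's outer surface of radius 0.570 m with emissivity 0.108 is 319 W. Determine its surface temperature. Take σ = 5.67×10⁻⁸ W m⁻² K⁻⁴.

T ≈ 336 K

A = 4πr² = 4π × (0.570)² = 4.08 m².
From P = εσAT⁴, T = (P / εσA)^(1/4) = (319 / (0.108 × 5.67×10⁻⁸ × 4.08))^(1/4).
T = (1.28×10^10)^(1/4) = 336 K.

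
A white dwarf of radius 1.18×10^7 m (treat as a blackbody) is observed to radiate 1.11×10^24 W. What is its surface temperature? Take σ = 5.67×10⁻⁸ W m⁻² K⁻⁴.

A = 4πr² = 4π × (1.18×10^7)² = 1.75×10^15 m².
From P = σAT⁴, T = (P / σA)^(1/4) = (1.11×10^24 / (5.67×10⁻⁸ × 1.75×10^15))^(1/4).
T = (1.12×10^16)^(1/4) = 10300 K.

T ≈ 10300 K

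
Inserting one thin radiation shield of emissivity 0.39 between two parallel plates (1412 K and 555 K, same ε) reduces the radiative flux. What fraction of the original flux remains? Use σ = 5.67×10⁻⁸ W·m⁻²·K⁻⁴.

With N identical shields there are N+1 = 2 gaps in series, each with the same radiative resistance, so the flux falls to 1/(N+1) of its unshielded value.

ratio ≈ 0.500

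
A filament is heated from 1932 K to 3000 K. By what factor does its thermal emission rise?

P ∝ T⁴, so the ratio is (3000/1932)⁴ = (1.553)⁴ = 5.81.

ratio ≈ 5.81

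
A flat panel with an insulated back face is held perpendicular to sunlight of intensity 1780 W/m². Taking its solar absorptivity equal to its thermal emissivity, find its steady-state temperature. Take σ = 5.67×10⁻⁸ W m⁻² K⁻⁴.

T ≈ 421 K

Absorbed flux αS = emitted flux εσT⁴ (one radiating face); with α = ε, T = (S/σ)^(1/4).
T = (1780 / 5.67×10⁻⁸)^(1/4) = (3.14×10^10)^(1/4).
T = 421 K.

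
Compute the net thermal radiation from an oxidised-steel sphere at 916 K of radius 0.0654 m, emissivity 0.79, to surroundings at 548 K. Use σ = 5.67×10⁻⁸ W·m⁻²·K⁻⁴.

Q ≈ 1480 W

A = 4πr² = 4π × (0.0654)² = 0.0537 m².
Q = εσA(T⁴ − T_s⁴). T⁴ − T_s⁴ = (916)⁴ − (548)⁴ = 7.04×10^11 − 9.02×10^10 = 6.14×10^11 K⁴.
Q = 0.79 × 5.67×10⁻⁸ × 0.0537 × 6.14×10^11 = 1480 W.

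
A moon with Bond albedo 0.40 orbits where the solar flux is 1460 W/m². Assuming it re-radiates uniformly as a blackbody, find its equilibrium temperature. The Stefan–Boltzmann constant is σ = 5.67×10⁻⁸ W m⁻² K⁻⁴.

T ≈ 249 K

Power absorbed = (1−a)S·πR²; power emitted = 4πR²σT⁴. Equating and cancelling πR²:
T = ((1−a)S / 4σ)^(1/4) = (876 / (4 × 5.67×10⁻⁸))^(1/4) = (3.86×10^9)^(1/4).
T = 249 K.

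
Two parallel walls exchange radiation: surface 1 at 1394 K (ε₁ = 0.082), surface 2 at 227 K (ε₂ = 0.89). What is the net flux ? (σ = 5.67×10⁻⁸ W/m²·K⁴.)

For two large parallel gray plates, q = σ(T₁⁴ − T₂⁴) / (1/ε₁ + 1/ε₂ − 1).
1/ε₁ + 1/ε₂ − 1 = 1/0.082 + 1/0.89 − 1 = 12.32.
T₁⁴ − T₂⁴ = 3.78×10^12 − 2.66×10^9 = 3.77×10^12 K⁴.
q = 5.67×10⁻⁸ × 3.77×10^12 / 12.32 = 17400 W/m².

q ≈ 17400 W/m²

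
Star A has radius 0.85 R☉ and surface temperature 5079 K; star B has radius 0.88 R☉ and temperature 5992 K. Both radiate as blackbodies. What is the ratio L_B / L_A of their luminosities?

L = 4πR²σT⁴ ∝ R²T⁴, so L_B/L_A = (0.88/0.85)² × (5992/5079)⁴ = 1.07 × 1.94 = 2.08.

L_B/L_A ≈ 2.08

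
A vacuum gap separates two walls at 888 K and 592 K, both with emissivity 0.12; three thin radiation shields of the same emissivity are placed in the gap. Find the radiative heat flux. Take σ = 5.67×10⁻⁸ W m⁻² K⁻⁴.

q ≈ 451 W/m²

Each of the 4 gaps contributes resistance (2/ε − 1) = 2/0.12 − 1 = 15.67; total = 62.67.
q = σ(T₁⁴ − T₂⁴) / 62.67 = 5.67×10⁻⁸ × 4.99×10^11 / 62.67 = 451 W/m².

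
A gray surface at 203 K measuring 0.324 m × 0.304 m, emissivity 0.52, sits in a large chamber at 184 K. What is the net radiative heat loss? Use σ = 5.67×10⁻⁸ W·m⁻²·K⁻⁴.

A = 0.324 × 0.304 = 0.0985 m².
Q = εσA(T⁴ − T_s⁴). T⁴ − T_s⁴ = (203)⁴ − (184)⁴ = 1.70×10^9 − 1.15×10^9 = 5.52×10^8 K⁴.
Q = 0.52 × 5.67×10⁻⁸ × 0.0985 × 5.52×10^8 = 1.60 W.

Q ≈ 1.60 W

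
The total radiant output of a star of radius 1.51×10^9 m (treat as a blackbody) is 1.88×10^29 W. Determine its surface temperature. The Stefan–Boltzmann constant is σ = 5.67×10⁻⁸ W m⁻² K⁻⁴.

A = 4πr² = 4π × (1.51×10^9)² = 2.87×10^19 m².
From P = σAT⁴, T = (P / σA)^(1/4) = (1.88×10^29 / (5.67×10⁻⁸ × 2.87×10^19))^(1/4).
T = (1.16×10^17)^(1/4) = 18400 K.

T ≈ 18400 K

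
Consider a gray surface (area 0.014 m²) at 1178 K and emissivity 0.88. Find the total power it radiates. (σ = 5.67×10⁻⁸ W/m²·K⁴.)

P ≈ 1350 W

P = εσAT⁴ = 0.88 × 5.67×10⁻⁸ × 0.0140 × (1178)⁴ = 0.88 × 5.67×10⁻⁸ × 0.0140 × 1.93×10^12.
P = 1350 W.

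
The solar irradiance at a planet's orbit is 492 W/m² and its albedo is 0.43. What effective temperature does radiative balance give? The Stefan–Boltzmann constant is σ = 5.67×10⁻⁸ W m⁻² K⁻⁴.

Power absorbed = (1−a)S·πR²; power emitted = 4πR²σT⁴. Equating and cancelling πR²:
T = ((1−a)S / 4σ)^(1/4) = (280 / (4 × 5.67×10⁻⁸))^(1/4) = (1.24×10^9)^(1/4).
T = 188 K.

T ≈ 188 K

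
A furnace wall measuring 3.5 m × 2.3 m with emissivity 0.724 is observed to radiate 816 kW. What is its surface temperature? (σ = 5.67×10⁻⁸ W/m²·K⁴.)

T ≈ 1250 K

A = 3.5 × 2.3 = 8.05 m².
From P = εσAT⁴, T = (P / εσA)^(1/4) = (8.16×10^5 / (0.724 × 5.67×10⁻⁸ × 8.05))^(1/4).
T = (2.47×10^12)^(1/4) = 1250 K.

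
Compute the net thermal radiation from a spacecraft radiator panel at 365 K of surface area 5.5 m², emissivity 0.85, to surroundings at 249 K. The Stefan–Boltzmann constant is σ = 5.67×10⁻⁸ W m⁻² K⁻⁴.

Q = εσA(T⁴ − T_s⁴). T⁴ − T_s⁴ = (365)⁴ − (249)⁴ = 1.77×10^10 − 3.84×10^9 = 1.39×10^10 K⁴.
Q = 0.85 × 5.67×10⁻⁸ × 5.50 × 1.39×10^10 = 3690 W.

Q ≈ 3690 W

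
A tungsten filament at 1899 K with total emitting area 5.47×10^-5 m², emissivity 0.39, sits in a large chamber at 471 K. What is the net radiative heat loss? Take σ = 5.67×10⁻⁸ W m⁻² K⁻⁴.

Q = εσA(T⁴ − T_s⁴). T⁴ − T_s⁴ = (1899)⁴ − (471)⁴ = 1.30×10^13 − 4.92×10^10 = 1.30×10^13 K⁴.
Q = 0.39 × 5.67×10⁻⁸ × 5.47×10^-5 × 1.30×10^13 = 15.7 W.

Q ≈ 15.7 W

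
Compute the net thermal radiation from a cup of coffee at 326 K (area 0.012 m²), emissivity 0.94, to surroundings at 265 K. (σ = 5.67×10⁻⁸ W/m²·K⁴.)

Q ≈ 4.07 W

Q = εσA(T⁴ − T_s⁴). T⁴ − T_s⁴ = (326)⁴ − (265)⁴ = 1.13×10^10 − 4.93×10^9 = 6.36×10^9 K⁴.
Q = 0.94 × 5.67×10⁻⁸ × 0.0120 × 6.36×10^9 = 4.07 W.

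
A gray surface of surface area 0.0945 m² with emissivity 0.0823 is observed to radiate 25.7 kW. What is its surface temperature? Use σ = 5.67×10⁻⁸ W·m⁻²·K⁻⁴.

From P = εσAT⁴, T = (P / εσA)^(1/4) = (25700 / (0.0823 × 5.67×10⁻⁸ × 0.0945))^(1/4).
T = (5.83×10^13)^(1/4) = 2760 K.

T ≈ 2760 K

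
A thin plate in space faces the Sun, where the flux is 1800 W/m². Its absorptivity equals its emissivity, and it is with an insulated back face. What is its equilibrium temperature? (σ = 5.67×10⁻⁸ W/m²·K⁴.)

Absorbed flux αS = emitted flux εσT⁴ (one radiating face); with α = ε, T = (S/σ)^(1/4).
T = (1800 / 5.67×10⁻⁸)^(1/4) = (3.17×10^10)^(1/4).
T = 422 K.

T ≈ 422 K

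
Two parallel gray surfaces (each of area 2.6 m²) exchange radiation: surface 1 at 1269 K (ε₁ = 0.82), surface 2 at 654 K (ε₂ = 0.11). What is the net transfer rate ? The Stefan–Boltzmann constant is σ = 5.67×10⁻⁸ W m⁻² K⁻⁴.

For two large parallel gray plates, q = σ(T₁⁴ − T₂⁴) / (1/ε₁ + 1/ε₂ − 1).
1/ε₁ + 1/ε₂ − 1 = 1/0.82 + 1/0.11 − 1 = 9.310.
T₁⁴ − T₂⁴ = 2.59×10^12 − 1.83×10^11 = 2.41×10^12 K⁴.
q = 5.67×10⁻⁸ × 2.41×10^12 / 9.310 = 14700 W/m².
Q = q·A = 14700 × 2.6 = 38200 W.

Q ≈ 38200 W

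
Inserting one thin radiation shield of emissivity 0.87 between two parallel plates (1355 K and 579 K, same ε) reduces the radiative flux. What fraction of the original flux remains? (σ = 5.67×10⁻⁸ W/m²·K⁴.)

With N identical shields there are N+1 = 2 gaps in series, each with the same radiative resistance, so the flux falls to 1/(N+1) of its unshielded value.

ratio ≈ 0.500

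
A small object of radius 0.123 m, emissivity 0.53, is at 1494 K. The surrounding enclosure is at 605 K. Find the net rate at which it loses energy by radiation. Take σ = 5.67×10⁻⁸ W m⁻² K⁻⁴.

A = 4πr² = 4π × (0.123)² = 0.190 m².
Q = εσA(T⁴ − T_s⁴). T⁴ − T_s⁴ = (1494)⁴ − (605)⁴ = 4.98×10^12 − 1.34×10^11 = 4.85×10^12 K⁴.
Q = 0.53 × 5.67×10⁻⁸ × 0.190 × 4.85×10^12 = 27700 W.

Q ≈ 27700 W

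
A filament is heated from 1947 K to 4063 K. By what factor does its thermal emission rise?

ratio ≈ 19.0

P ∝ T⁴, so the ratio is (4063/1947)⁴ = (2.087)⁴ = 19.0.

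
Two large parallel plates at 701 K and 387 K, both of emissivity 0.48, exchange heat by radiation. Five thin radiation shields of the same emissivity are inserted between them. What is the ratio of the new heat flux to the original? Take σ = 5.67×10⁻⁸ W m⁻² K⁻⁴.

ratio ≈ 0.167

With N identical shields there are N+1 = 6 gaps in series, each with the same radiative resistance, so the flux falls to 1/(N+1) of its unshielded value.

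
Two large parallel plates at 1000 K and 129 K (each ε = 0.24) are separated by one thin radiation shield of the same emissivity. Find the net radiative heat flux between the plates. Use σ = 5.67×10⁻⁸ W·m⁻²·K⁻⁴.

Each of the 2 gaps contributes resistance (2/ε − 1) = 2/0.24 − 1 = 7.333; total = 14.67.
q = σ(T₁⁴ − T₂⁴) / 14.67 = 5.67×10⁻⁸ × 10.00×10^11 / 14.67 = 3860 W/m².

q ≈ 3860 W/m²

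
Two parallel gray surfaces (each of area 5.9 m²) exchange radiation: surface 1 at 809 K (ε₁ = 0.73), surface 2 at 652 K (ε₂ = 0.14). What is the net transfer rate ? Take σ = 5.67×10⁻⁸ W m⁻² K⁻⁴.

Q ≈ 11000 W

For two large parallel gray plates, q = σ(T₁⁴ − T₂⁴) / (1/ε₁ + 1/ε₂ − 1).
1/ε₁ + 1/ε₂ − 1 = 1/0.73 + 1/0.14 − 1 = 7.513.
T₁⁴ − T₂⁴ = 4.28×10^11 − 1.81×10^11 = 2.48×10^11 K⁴.
q = 5.67×10⁻⁸ × 2.48×10^11 / 7.513 = 1870 W/m².
Q = q·A = 1870 × 5.9 = 11000 W.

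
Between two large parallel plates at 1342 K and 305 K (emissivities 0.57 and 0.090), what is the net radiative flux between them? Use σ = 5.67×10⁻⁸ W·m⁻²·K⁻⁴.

For two large parallel gray plates, q = σ(T₁⁴ − T₂⁴) / (1/ε₁ + 1/ε₂ − 1).
1/ε₁ + 1/ε₂ − 1 = 1/0.57 + 1/0.090 − 1 = 11.87.
T₁⁴ − T₂⁴ = 3.24×10^12 − 8.65×10^9 = 3.23×10^12 K⁴.
q = 5.67×10⁻⁸ × 3.23×10^12 / 11.87 = 15500 W/m².

q ≈ 15500 W/m²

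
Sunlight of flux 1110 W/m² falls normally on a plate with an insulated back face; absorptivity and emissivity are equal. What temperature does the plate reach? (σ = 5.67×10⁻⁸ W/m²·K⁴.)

Absorbed flux αS = emitted flux εσT⁴ (one radiating face); with α = ε, T = (S/σ)^(1/4).
T = (1110 / 5.67×10⁻⁸)^(1/4) = (1.96×10^10)^(1/4).
T = 374 K.

T ≈ 374 K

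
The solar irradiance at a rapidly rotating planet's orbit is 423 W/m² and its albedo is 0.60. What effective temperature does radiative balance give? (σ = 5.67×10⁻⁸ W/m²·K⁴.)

Power absorbed = (1−a)S·πR²; power emitted = 4πR²σT⁴. Equating and cancelling πR²:
T = ((1−a)S / 4σ)^(1/4) = (169 / (4 × 5.67×10⁻⁸))^(1/4) = (7.46×10^8)^(1/4).
T = 165 K.

T ≈ 165 K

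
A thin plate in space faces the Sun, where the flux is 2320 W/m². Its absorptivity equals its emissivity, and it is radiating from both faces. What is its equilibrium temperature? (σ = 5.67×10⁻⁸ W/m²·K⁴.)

Absorbed flux αS = emitted flux 2εσT⁴ per unit area; with α = ε this gives T = (S/2σ)^(1/4).
T = (2320 / (2 × 5.67×10⁻⁸))^(1/4) = (2.05×10^10)^(1/4).
T = 378 K.

T ≈ 378 K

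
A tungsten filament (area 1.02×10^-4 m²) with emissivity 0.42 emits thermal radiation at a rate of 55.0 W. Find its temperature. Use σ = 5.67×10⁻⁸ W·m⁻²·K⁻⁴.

From P = εσAT⁴, T = (P / εσA)^(1/4) = (55.0 / (0.42 × 5.67×10⁻⁸ × 1.02×10^-4))^(1/4).
T = (2.26×10^13)^(1/4) = 2180 K.

T ≈ 2180 K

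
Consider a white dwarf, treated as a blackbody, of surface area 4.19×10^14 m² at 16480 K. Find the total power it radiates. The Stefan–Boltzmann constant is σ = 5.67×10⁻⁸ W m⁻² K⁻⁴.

P = σAT⁴ = 5.67×10⁻⁸ × 4.19×10^14 × (16480)⁴ = 5.67×10⁻⁸ × 4.19×10^14 × 7.38×10^16.
P = 1.75×10^24 W.

P ≈ 1.75×10^24 W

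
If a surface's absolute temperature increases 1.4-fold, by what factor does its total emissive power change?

P ∝ T⁴, so the power scales as (1.4)⁴ = 3.84.

factor ≈ 3.84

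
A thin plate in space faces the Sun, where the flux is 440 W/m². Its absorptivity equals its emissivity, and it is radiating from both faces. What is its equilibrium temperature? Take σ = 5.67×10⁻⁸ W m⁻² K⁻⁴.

Absorbed flux αS = emitted flux 2εσT⁴ per unit area; with α = ε this gives T = (S/2σ)^(1/4).
T = (440 / (2 × 5.67×10⁻⁸))^(1/4) = (3.88×10^9)^(1/4).
T = 250 K.

T ≈ 250 K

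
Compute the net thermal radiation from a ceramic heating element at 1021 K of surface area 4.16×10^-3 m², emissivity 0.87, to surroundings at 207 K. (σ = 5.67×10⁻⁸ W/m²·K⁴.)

Q = εσA(T⁴ − T_s⁴). T⁴ − T_s⁴ = (1021)⁴ − (207)⁴ = 1.09×10^12 − 1.84×10^9 = 1.08×10^12 K⁴.
Q = 0.87 × 5.67×10⁻⁸ × 4.16×10^-3 × 1.08×10^12 = 223 W.

Q ≈ 223 W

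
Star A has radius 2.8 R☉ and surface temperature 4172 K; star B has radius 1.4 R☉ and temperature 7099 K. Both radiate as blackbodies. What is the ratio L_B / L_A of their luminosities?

L_B/L_A ≈ 2.10

L = 4πR²σT⁴ ∝ R²T⁴, so L_B/L_A = (1.4/2.8)² × (7099/4172)⁴ = 0.250 × 8.38 = 2.10.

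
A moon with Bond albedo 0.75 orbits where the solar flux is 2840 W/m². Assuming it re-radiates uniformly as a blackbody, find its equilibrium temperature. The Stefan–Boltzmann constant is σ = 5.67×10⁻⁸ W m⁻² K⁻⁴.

Power absorbed = (1−a)S·πR²; power emitted = 4πR²σT⁴. Equating and cancelling πR²:
T = ((1−a)S / 4σ)^(1/4) = (710 / (4 × 5.67×10⁻⁸))^(1/4) = (3.13×10^9)^(1/4).
T = 237 K.

T ≈ 237 K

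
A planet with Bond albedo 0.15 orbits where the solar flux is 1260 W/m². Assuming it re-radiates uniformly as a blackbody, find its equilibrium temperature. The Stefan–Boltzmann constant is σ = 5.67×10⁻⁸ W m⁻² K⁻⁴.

Power absorbed = (1−a)S·πR²; power emitted = 4πR²σT⁴. Equating and cancelling πR²:
T = ((1−a)S / 4σ)^(1/4) = (1070 / (4 × 5.67×10⁻⁸))^(1/4) = (4.72×10^9)^(1/4).
T = 262 K.

T ≈ 262 K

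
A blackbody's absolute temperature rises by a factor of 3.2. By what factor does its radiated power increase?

P ∝ T⁴, so the power scales as (3.2)⁴ = 105.

factor ≈ 105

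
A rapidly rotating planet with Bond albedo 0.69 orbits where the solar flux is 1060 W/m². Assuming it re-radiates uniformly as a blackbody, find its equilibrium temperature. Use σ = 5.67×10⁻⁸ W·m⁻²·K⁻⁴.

Power absorbed = (1−a)S·πR²; power emitted = 4πR²σT⁴. Equating and cancelling πR²:
T = ((1−a)S / 4σ)^(1/4) = (329 / (4 × 5.67×10⁻⁸))^(1/4) = (1.45×10^9)^(1/4).
T = 195 K.

T ≈ 195 K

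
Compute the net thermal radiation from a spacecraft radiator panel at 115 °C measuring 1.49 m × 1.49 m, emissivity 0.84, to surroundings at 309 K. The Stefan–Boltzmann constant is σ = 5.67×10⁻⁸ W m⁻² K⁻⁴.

A = 1.49 × 1.49 = 2.22 m².
Convert: 115 °C = 388 K.
Q = εσA(T⁴ − T_s⁴). T⁴ − T_s⁴ = (388)⁴ − (309)⁴ = 2.27×10^10 − 9.12×10^9 = 1.35×10^10 K⁴.
Q = 0.84 × 5.67×10⁻⁸ × 2.22 × 1.35×10^10 = 1430 W.

Q ≈ 1430 W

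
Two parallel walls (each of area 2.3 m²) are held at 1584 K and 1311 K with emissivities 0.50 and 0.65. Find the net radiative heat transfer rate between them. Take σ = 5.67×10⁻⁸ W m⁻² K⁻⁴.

For two large parallel gray plates, q = σ(T₁⁴ − T₂⁴) / (1/ε₁ + 1/ε₂ − 1).
1/ε₁ + 1/ε₂ − 1 = 1/0.50 + 1/0.65 − 1 = 2.538.
T₁⁴ − T₂⁴ = 6.30×10^12 − 2.95×10^12 = 3.34×10^12 K⁴.
q = 5.67×10⁻⁸ × 3.34×10^12 / 2.538 = 74600 W/m².
Q = q·A = 74600 × 2.3 = 1.72×10^5 W.

Q ≈ 1.72×10^5 W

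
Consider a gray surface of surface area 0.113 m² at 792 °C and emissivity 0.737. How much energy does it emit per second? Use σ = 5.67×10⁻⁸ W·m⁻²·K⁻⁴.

P ≈ 6070 W

792 °C = 1065 K.
P = εσAT⁴ = 0.737 × 5.67×10⁻⁸ × 0.113 × (1065)⁴ = 0.737 × 5.67×10⁻⁸ × 0.113 × 1.29×10^12.
P = 6070 W.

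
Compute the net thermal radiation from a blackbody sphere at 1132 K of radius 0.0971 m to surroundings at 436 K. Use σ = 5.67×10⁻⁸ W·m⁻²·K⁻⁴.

Q ≈ 10800 W

A = 4πr² = 4π × (0.0971)² = 0.118 m².
Q = σA(T⁴ − T_s⁴). T⁴ − T_s⁴ = (1132)⁴ − (436)⁴ = 1.64×10^12 − 3.61×10^10 = 1.61×10^12 K⁴.
Q = 5.67×10⁻⁸ × 0.118 × 1.61×10^12 = 10800 W.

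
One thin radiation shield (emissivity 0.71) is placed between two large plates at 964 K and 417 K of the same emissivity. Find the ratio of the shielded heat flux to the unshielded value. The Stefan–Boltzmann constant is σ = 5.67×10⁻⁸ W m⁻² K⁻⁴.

With N identical shields there are N+1 = 2 gaps in series, each with the same radiative resistance, so the flux falls to 1/(N+1) of its unshielded value.

ratio ≈ 0.500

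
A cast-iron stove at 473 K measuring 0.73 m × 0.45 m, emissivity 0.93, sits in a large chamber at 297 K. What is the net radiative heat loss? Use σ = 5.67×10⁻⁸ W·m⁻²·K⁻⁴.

Q ≈ 732 W

A = 0.73 × 0.45 = 0.329 m².
Q = εσA(T⁴ − T_s⁴). T⁴ − T_s⁴ = (473)⁴ − (297)⁴ = 5.01×10^10 − 7.78×10^9 = 4.23×10^10 K⁴.
Q = 0.93 × 5.67×10⁻⁸ × 0.329 × 4.23×10^10 = 732 W.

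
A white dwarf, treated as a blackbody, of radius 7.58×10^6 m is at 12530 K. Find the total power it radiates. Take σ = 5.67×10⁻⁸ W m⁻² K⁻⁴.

A = 4πr² = 4π × (7.58×10^6)² = 7.22×10^14 m².
P = σAT⁴ = 5.67×10⁻⁸ × 7.22×10^14 × (12530)⁴ = 5.67×10⁻⁸ × 7.22×10^14 × 2.46×10^16.
P = 1.01×10^24 W.

P ≈ 1.01×10^24 W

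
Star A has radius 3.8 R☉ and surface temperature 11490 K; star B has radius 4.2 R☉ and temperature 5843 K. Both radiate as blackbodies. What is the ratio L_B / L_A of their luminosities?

L_B/L_A ≈ 0.0817

L = 4πR²σT⁴ ∝ R²T⁴, so L_B/L_A = (4.2/3.8)² × (5843/11490)⁴ = 1.22 × 0.0669 = 0.0817.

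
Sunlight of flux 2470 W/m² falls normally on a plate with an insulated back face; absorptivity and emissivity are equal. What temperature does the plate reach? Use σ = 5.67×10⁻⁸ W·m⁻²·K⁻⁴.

T ≈ 457 K

Absorbed flux αS = emitted flux εσT⁴ (one radiating face); with α = ε, T = (S/σ)^(1/4).
T = (2470 / 5.67×10⁻⁸)^(1/4) = (4.36×10^10)^(1/4).
T = 457 K.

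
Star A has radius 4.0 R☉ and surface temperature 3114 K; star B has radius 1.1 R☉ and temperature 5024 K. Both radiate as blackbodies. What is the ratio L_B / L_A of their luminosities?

L_B/L_A ≈ 0.512

L = 4πR²σT⁴ ∝ R²T⁴, so L_B/L_A = (1.1/4.0)² × (5024/3114)⁴ = 0.0756 × 6.78 = 0.512.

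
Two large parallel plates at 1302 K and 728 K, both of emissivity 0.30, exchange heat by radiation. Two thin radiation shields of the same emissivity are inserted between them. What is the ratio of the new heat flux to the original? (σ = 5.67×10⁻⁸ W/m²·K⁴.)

With N identical shields there are N+1 = 3 gaps in series, each with the same radiative resistance, so the flux falls to 1/(N+1) of its unshielded value.

ratio ≈ 0.333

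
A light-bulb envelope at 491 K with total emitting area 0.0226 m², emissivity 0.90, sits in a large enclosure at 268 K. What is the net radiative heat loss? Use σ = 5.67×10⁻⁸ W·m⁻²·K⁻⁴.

Q ≈ 61.1 W

Q = εσA(T⁴ − T_s⁴). T⁴ − T_s⁴ = (491)⁴ − (268)⁴ = 5.81×10^10 − 5.16×10^9 = 5.30×10^10 K⁴.
Q = 0.90 × 5.67×10⁻⁸ × 0.0226 × 5.30×10^10 = 61.1 W.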